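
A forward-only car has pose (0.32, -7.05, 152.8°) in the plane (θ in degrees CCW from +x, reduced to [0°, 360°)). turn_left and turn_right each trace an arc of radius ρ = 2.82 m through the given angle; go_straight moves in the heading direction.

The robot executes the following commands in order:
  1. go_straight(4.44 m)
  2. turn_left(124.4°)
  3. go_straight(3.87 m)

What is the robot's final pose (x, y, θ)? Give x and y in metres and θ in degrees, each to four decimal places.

(-7.2307, -11.7216, 277.2000°)

set_pose: (x, y, θ) = (0.3200, -7.0500, 152.8000°), ρ = 2.82
go_straight(4.44): x += 4.44·cos θ, y += 4.44·sin θ → (-3.6290, -5.0205, 152.8000°)
turn_left(124.4°): centre at ρ to the left, rotate +124.4° → (-7.7158, -7.8821, 277.2000°)
go_straight(3.87): x += 3.87·cos θ, y += 3.87·sin θ → (-7.2307, -11.7216, 277.2000°)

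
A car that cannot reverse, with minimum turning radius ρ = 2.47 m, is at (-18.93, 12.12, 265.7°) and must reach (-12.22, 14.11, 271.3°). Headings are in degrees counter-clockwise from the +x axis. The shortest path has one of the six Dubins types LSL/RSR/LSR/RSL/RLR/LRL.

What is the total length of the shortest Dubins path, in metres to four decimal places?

Let ψ = atan2(Δy, Δx) = atan2(1.99, 6.71) = 16.5189° be the start→goal bearing.
Normalize: d = |goal − start| / ρ = 6.998871/2.47 = 2.833551, α = (θ_start − ψ) mod 360° = 249.1811° = 4.349031 rad, β = (θ_goal − ψ) mod 360° = 254.7811° = 4.446769 rad.
Common terms: sin α = -0.934709, cos α = -0.355415, sin β = -0.964930, cos β = -0.262507, cos(α−β) = 0.995227, d² = 8.029012. Work in radians in the unit-radius frame; every candidate has L = ρ·(t + p + q).
LSL: p² = 2 + d² − 2cos(α−β) + 2d(sin α − sin β) = 8.209825; p = √p² = 2.865279; φ = atan2(cos β − cos α, d + sin α − sin β) = 0.032431 rad; t = (φ − α) mod 2π = 1.966586 rad, q = (β − φ) mod 2π = 4.414338 rad → L = 2.47·(1.966586 + 2.865279 + 4.414338) = 2.47·9.246203 = 22.838122 m
RSR: p² = 2 + d² − 2cos(α−β) + 2d(sin β − sin α) = 7.867289; p = √p² = 2.804869; φ = atan2(cos α − cos β, d − sin α + sin β) = -0.033130 rad; t = (α − φ) mod 2π = 4.382161 rad, q = (φ − β) mod 2π = 1.803286 rad → L = 2.47·(4.382161 + 2.804869 + 1.803286) = 2.47·8.990316 = 22.206080 m
LSR: p² = d² − 2 + 2cos(α−β) + 2d(sin α + sin β) = -2.745979 < 0 → infeasible
RSL: p² = d² − 2 + 2cos(α−β) − 2d(sin α + sin β) = 18.784912; p = √p² = 4.334156; φ = atan2(cos α + cos β, d − sin α − sin β) − atan2(2, p) = -0.562152 rad; t = (α − φ) mod 2π = 4.911183 rad, q = (β − φ) mod 2π = 5.008921 rad → L = 2.47·(4.911183 + 4.334156 + 5.008921) = 2.47·14.254261 = 35.208025 m
RLR: c = (6 − d² + 2cos(α−β) + 2d(sin α − sin β))/8 = 0.016589; p = 2π − arccos c = 4.728979 rad; φ = atan2(cos α − cos β, d − sin α + sin β) = -0.033130 rad; t = (α − φ + p/2) mod 2π = 0.463464 rad, q = (α − β − t + p) mod 2π = 4.167776 rad → L = 2.47·(0.463464 + 4.728979 + 4.167776) = 2.47·9.360219 = 23.119740 m
LRL: c = (6 − d² + 2cos(α−β) − 2d(sin α − sin β))/8 = -0.026228; p = 2π − arccos c = 4.686158 rad; φ = atan2(cos β − cos α, d + sin α − sin β) = 0.032431 rad; t = (φ − α + p/2) mod 2π = 4.309665 rad, q = (β − α − t + p) mod 2π = 0.474232 rad → L = 2.47·(4.309665 + 4.686158 + 0.474232) = 2.47·9.470054 = 23.391033 m
Shortest: RSR with L = 22.206080 m ≈ 22.2061 m

22.2061 m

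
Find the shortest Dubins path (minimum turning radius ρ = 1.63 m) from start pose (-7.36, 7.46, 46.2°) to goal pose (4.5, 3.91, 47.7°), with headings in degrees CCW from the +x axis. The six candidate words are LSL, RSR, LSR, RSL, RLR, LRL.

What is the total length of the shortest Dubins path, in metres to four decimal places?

13.2550 m

Let ψ = atan2(Δy, Δx) = atan2(-3.55, 11.86) = -16.6638° be the start→goal bearing.
Normalize: d = |goal − start| / ρ = 12.379907/1.63 = 7.595035, α = (θ_start − ψ) mod 360° = 62.8638° = 1.097180 rad, β = (θ_goal − ψ) mod 360° = 64.3638° = 1.123360 rad.
Common terms: sin α = 0.889925, cos α = 0.456108, sin β = 0.901559, cos β = 0.432656, cos(α−β) = 0.999657, d² = 57.684557. Work in radians in the unit-radius frame; every candidate has L = ρ·(t + p + q).
LSL: p² = 2 + d² − 2cos(α−β) + 2d(sin α − sin β) = 57.508513; p = √p² = 7.583437; φ = atan2(cos β − cos α, d + sin α − sin β) = -0.003093 rad; t = (φ − α) mod 2π = 5.182913 rad, q = (β − φ) mod 2π = 1.126452 rad → L = 1.63·(5.182913 + 7.583437 + 1.126452) = 1.63·13.892802 = 22.645267 m
RSR: p² = 2 + d² − 2cos(α−β) + 2d(sin β − sin α) = 57.861972; p = √p² = 7.606706; φ = atan2(cos α − cos β, d − sin α + sin β) = 0.003083 rad; t = (α − φ) mod 2π = 1.094097 rad, q = (φ − β) mod 2π = 5.162908 rad → L = 1.63·(1.094097 + 7.606706 + 5.162908) = 1.63·13.863711 = 22.597849 m
LSR: p² = d² − 2 + 2cos(α−β) + 2d(sin α + sin β) = 84.896637; p = √p² = 9.213937; φ = atan2(−cos α − cos β, d + sin α + sin β) − atan2(−2, p) = 0.119343 rad; t = (φ − α) mod 2π = 5.305348 rad, q = (φ − β) mod 2π = 5.279168 rad → L = 1.63·(5.305348 + 9.213937 + 5.279168) = 1.63·19.798454 = 32.271480 m
RSL: p² = d² − 2 + 2cos(α−β) − 2d(sin α + sin β) = 30.471106; p = √p² = 5.520064; φ = atan2(cos α + cos β, d − sin α − sin β) − atan2(2, p) = -0.195642 rad; t = (α − φ) mod 2π = 1.292822 rad, q = (β − φ) mod 2π = 1.319002 rad → L = 1.63·(1.292822 + 5.520064 + 1.319002) = 1.63·8.131889 = 13.254979 m
RLR: c = (6 − d² + 2cos(α−β) + 2d(sin α − sin β))/8 = -6.232747, |c| > 1 → infeasible
LRL: c = (6 − d² + 2cos(α−β) − 2d(sin α − sin β))/8 = -6.188564, |c| > 1 → infeasible
Shortest: RSL with L = 13.254979 m ≈ 13.2550 m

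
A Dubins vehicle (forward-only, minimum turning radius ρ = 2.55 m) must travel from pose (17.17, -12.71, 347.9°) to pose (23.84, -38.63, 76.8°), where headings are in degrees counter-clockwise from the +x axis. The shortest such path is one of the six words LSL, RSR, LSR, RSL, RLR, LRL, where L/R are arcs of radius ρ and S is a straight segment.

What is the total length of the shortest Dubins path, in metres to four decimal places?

Let ψ = atan2(Δy, Δx) = atan2(-25.92, 6.67) = -75.5692° be the start→goal bearing.
Normalize: d = |goal − start| / ρ = 26.764441/2.55 = 10.495859, α = (θ_start − ψ) mod 360° = 63.4692° = 1.107746 rad, β = (θ_goal − ψ) mod 360° = 152.3692° = 2.659343 rad.
Common terms: sin α = 0.894694, cos α = 0.446680, sin β = 0.463773, cos β = -0.885954, cos(α−β) = 0.019197, d² = 110.163060. Work in radians in the unit-radius frame; every candidate has L = ρ·(t + p + q).
LSL: p² = 2 + d² − 2cos(α−β) + 2d(sin α − sin β) = 121.170438; p = √p² = 11.007744; φ = atan2(cos β − cos α, d + sin α − sin β) = -0.121361 rad; t = (φ − α) mod 2π = 5.054079 rad, q = (β − φ) mod 2π = 2.780704 rad → L = 2.55·(5.054079 + 11.007744 + 2.780704) = 2.55·18.842527 = 48.048445 m
RSR: p² = 2 + d² − 2cos(α−β) + 2d(sin β − sin α) = 103.078893; p = √p² = 10.152778; φ = atan2(cos α − cos β, d − sin α + sin β) = 0.131638 rad; t = (α − φ) mod 2π = 0.976108 rad, q = (φ − β) mod 2π = 3.755480 rad → L = 2.55·(0.976108 + 10.152778 + 3.755480) = 2.55·14.884365 = 37.955131 m
LSR: p² = d² − 2 + 2cos(α−β) + 2d(sin α + sin β) = 136.718013; p = √p² = 11.692648; φ = atan2(−cos α − cos β, d + sin α + sin β) − atan2(−2, p) = 0.206447 rad; t = (φ − α) mod 2π = 5.381887 rad, q = (φ − β) mod 2π = 3.830289 rad → L = 2.55·(5.381887 + 11.692648 + 3.830289) = 2.55·20.904824 = 53.307301 m
RSL: p² = d² − 2 + 2cos(α−β) − 2d(sin α + sin β) = 79.684897; p = √p² = 8.926640; φ = atan2(cos α + cos β, d − sin α − sin β) − atan2(2, p) = -0.268446 rad; t = (α − φ) mod 2π = 1.376192 rad, q = (β − φ) mod 2π = 2.927789 rad → L = 2.55·(1.376192 + 8.926640 + 2.927789) = 2.55·13.230621 = 33.738083 m
RLR: c = (6 − d² + 2cos(α−β) + 2d(sin α − sin β))/8 = -11.884862, |c| > 1 → infeasible
LRL: c = (6 − d² + 2cos(α−β) − 2d(sin α − sin β))/8 = -14.146305, |c| > 1 → infeasible
Shortest: RSL with L = 33.738083 m ≈ 33.7381 m

33.7381 m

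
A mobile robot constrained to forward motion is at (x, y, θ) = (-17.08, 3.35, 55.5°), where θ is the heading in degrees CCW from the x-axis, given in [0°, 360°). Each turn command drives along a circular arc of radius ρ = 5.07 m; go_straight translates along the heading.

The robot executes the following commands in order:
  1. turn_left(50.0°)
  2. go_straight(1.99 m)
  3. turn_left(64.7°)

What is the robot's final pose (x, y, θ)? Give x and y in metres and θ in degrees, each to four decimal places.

set_pose: (x, y, θ) = (-17.0800, 3.3500, 55.5000°), ρ = 5.07
turn_left(50.0°): centre at ρ to the left, rotate +50.0° → (-16.3727, 7.5766, 105.5000°)
go_straight(1.99): x += 1.99·cos θ, y += 1.99·sin θ → (-16.9045, 9.4942, 105.5000°)
turn_left(64.7°): centre at ρ to the left, rotate +64.7° → (-20.9272, 13.1353, 170.2000°)

(-20.9272, 13.1353, 170.2000°)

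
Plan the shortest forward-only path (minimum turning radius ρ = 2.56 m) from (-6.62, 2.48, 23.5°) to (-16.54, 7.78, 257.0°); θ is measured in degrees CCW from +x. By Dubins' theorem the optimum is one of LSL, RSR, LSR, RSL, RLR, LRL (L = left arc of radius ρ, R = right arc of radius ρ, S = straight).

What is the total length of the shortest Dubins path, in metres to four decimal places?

Let ψ = atan2(Δy, Δx) = atan2(5.30, -9.92) = 151.8856° be the start→goal bearing.
Normalize: d = |goal − start| / ρ = 11.247062/2.56 = 4.393384, α = (θ_start − ψ) mod 360° = 231.6144° = 4.042435 rad, β = (θ_goal − ψ) mod 360° = 105.1144° = 1.834593 rad.
Common terms: sin α = -0.783850, cos α = -0.620950, sin β = 0.965407, cos β = -0.260748, cos(α−β) = -0.594823, d² = 19.301819. Work in radians in the unit-radius frame; every candidate has L = ρ·(t + p + q).
LSL: p² = 2 + d² − 2cos(α−β) + 2d(sin α − sin β) = 7.121151; p = √p² = 2.668549; φ = atan2(cos β − cos α, d + sin α − sin β) = 0.135394 rad; t = (φ − α) mod 2π = 2.376145 rad, q = (β − φ) mod 2π = 1.699199 rad → L = 2.56·(2.376145 + 2.668549 + 1.699199) = 2.56·6.743892 = 17.264364 m
RSR: p² = 2 + d² − 2cos(α−β) + 2d(sin β − sin α) = 37.861778; p = √p² = 6.153192; φ = atan2(cos α − cos β, d − sin α + sin β) = -0.058573 rad; t = (α − φ) mod 2π = 4.101007 rad, q = (φ − β) mod 2π = 4.390020 rad → L = 2.56·(4.101007 + 6.153192 + 4.390020) = 2.56·14.644219 = 37.489201 m
LSR: p² = d² − 2 + 2cos(α−β) + 2d(sin α + sin β) = 17.707472; p = √p² = 4.208025; φ = atan2(−cos α − cos β, d + sin α + sin β) − atan2(−2, p) = 0.634068 rad; t = (φ − α) mod 2π = 2.874819 rad, q = (φ − β) mod 2π = 5.082660 rad → L = 2.56·(2.874819 + 4.208025 + 5.082660) = 2.56·12.165503 = 31.143689 m
RSL: p² = d² − 2 + 2cos(α−β) − 2d(sin α + sin β) = 14.516874; p = √p² = 3.810102; φ = atan2(cos α + cos β, d − sin α − sin β) − atan2(2, p) = -0.689743 rad; t = (α − φ) mod 2π = 4.732178 rad, q = (β − φ) mod 2π = 2.524336 rad → L = 2.56·(4.732178 + 3.810102 + 2.524336) = 2.56·11.066616 = 28.330537 m
RLR: c = (6 − d² + 2cos(α−β) + 2d(sin α − sin β))/8 = -3.732722, |c| > 1 → infeasible
LRL: c = (6 − d² + 2cos(α−β) − 2d(sin α − sin β))/8 = 0.109856; p = 2π − arccos c = 4.822467 rad; φ = atan2(cos β − cos α, d + sin α − sin β) = 0.135394 rad; t = (φ − α + p/2) mod 2π = 4.787378 rad, q = (β − α − t + p) mod 2π = 4.110433 rad → L = 2.56·(4.787378 + 4.822467 + 4.110433) = 2.56·13.720278 = 35.123912 m
Shortest: LSL with L = 17.264364 m ≈ 17.2644 m

17.2644 m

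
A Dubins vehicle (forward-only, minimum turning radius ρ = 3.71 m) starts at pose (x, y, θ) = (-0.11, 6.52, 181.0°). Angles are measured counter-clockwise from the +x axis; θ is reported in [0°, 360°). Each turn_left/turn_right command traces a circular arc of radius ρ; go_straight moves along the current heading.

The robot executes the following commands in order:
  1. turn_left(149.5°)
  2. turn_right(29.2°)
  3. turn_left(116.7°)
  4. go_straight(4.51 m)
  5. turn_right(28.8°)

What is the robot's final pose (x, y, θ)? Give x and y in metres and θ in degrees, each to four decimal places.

set_pose: (x, y, θ) = (-0.1100, 6.5200, 181.0000°), ρ = 3.71
turn_left(149.5°): centre at ρ to the left, rotate +149.5° → (-1.8721, -0.4185, 330.5000°)
turn_right(29.2°): centre at ρ to the right, rotate −29.2° → (-0.5290, -1.7201, 301.3000°)
turn_left(116.7°): centre at ρ to the left, rotate +116.7° → (5.7873, -1.7586, 418.0000° ≡ 58.0000°)
go_straight(4.51): x += 4.51·cos θ, y += 4.51·sin θ → (8.1772, 2.0661, 58.0000°)
turn_right(28.8°): centre at ρ to the right, rotate −28.8° → (9.5135, 3.3386, 29.2000°)

(9.5135, 3.3386, 29.2000°)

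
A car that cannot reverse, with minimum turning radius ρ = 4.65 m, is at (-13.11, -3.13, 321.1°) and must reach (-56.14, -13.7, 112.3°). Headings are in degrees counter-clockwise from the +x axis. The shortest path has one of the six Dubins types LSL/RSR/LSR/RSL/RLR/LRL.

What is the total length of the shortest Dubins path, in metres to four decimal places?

53.1272 m

Let ψ = atan2(Δy, Δx) = atan2(-10.57, -43.03) = -166.1990° be the start→goal bearing.
Normalize: d = |goal − start| / ρ = 44.309207/4.65 = 9.528862, α = (θ_start − ψ) mod 360° = 127.2990° = 2.221786 rad, β = (θ_goal − ψ) mod 360° = 278.4990° = 4.860724 rad.
Common terms: sin α = 0.795484, cos α = -0.605974, sin β = -0.989019, cos β = 0.147792, cos(α−β) = -0.876307, d² = 90.799205. Work in radians in the unit-radius frame; every candidate has L = ρ·(t + p + q).
LSL: p² = 2 + d² − 2cos(α−β) + 2d(sin α − sin β) = 128.560380; p = √p² = 11.338447; φ = atan2(cos β − cos α, d + sin α − sin β) = 0.066528 rad; t = (φ − α) mod 2π = 4.127927 rad, q = (β − φ) mod 2π = 4.794196 rad → L = 4.65·(4.127927 + 11.338447 + 4.794196) = 4.65·20.260570 = 94.211651 m
RSR: p² = 2 + d² − 2cos(α−β) + 2d(sin β − sin α) = 60.543256; p = √p² = 7.780955; φ = atan2(cos α − cos β, d − sin α + sin β) = -0.097025 rad; t = (α − φ) mod 2π = 2.318812 rad, q = (φ − β) mod 2π = 1.325436 rad → L = 4.65·(2.318812 + 7.780955 + 1.325436) = 4.65·11.425202 = 53.127190 m
LSR: p² = d² − 2 + 2cos(α−β) + 2d(sin α + sin β) = 83.358271; p = √p² = 9.130075; φ = atan2(−cos α − cos β, d + sin α + sin β) − atan2(−2, p) = 0.264691 rad; t = (φ − α) mod 2π = 4.326090 rad, q = (φ − β) mod 2π = 1.687152 rad → L = 4.65·(4.326090 + 9.130075 + 1.687152) = 4.65·15.143318 = 70.416427 m
RSL: p² = d² − 2 + 2cos(α−β) − 2d(sin α + sin β) = 90.734912; p = √p² = 9.525487; φ = atan2(cos α + cos β, d − sin α − sin β) − atan2(2, p) = -0.254048 rad; t = (α − φ) mod 2π = 2.475835 rad, q = (β − φ) mod 2π = 5.114772 rad → L = 4.65·(2.475835 + 9.525487 + 5.114772) = 4.65·17.116095 = 79.589840 m
RLR: c = (6 − d² + 2cos(α−β) + 2d(sin α − sin β))/8 = -6.567907, |c| > 1 → infeasible
LRL: c = (6 − d² + 2cos(α−β) − 2d(sin α − sin β))/8 = -15.070047, |c| > 1 → infeasible
Shortest: RSR with L = 53.127190 m ≈ 53.1272 m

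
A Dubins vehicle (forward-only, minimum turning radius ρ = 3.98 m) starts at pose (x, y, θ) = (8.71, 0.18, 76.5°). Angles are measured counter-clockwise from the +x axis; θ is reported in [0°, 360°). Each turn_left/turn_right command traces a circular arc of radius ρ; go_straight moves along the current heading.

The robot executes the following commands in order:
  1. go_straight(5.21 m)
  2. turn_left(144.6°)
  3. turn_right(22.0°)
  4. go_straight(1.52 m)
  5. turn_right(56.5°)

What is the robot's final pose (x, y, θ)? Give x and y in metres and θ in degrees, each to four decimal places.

set_pose: (x, y, θ) = (8.7100, 0.1800, 76.5000°), ρ = 3.98
go_straight(5.21): x += 5.21·cos θ, y += 5.21·sin θ → (9.9263, 5.2460, 76.5000°)
turn_left(144.6°): centre at ρ to the left, rotate +144.6° → (3.4399, 9.1743, 221.1000°)
turn_right(22.0°): centre at ρ to the right, rotate −22.0° → (2.1258, 8.4126, 199.1000°)
go_straight(1.52): x += 1.52·cos θ, y += 1.52·sin θ → (0.6895, 7.9153, 199.1000°)
turn_right(56.5°): centre at ρ to the right, rotate −56.5° → (-3.0302, 8.5144, 142.6000°)

(-3.0302, 8.5144, 142.6000°)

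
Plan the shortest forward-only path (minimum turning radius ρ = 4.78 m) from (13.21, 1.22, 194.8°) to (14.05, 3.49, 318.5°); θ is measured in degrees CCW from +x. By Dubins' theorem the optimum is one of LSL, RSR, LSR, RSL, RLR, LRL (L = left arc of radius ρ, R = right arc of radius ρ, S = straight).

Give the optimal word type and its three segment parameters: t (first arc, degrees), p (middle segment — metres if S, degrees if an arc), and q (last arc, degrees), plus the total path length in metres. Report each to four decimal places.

Let ψ = atan2(Δy, Δx) = atan2(2.27, 0.84) = 69.6933° be the start→goal bearing.
Normalize: d = |goal − start| / ρ = 2.420434/4.78 = 0.506367, α = (θ_start − ψ) mod 360° = 125.1067° = 2.183524 rad, β = (θ_goal − ψ) mod 360° = 248.8067° = 4.342496 rad.
Common terms: sin α = 0.818083, cos α = -0.575101, sin β = -0.932366, cos β = -0.361516, cos(α−β) = -0.554844, d² = 0.256407. Work in radians in the unit-radius frame; every candidate has L = ρ·(t + p + q).
LSL: p² = 2 + d² − 2cos(α−β) + 2d(sin α − sin β) = 5.138835; p = √p² = 2.266900; φ = atan2(cos β − cos α, d + sin α − sin β) = 0.094359 rad; t = (φ − α) mod 2π = 4.194021 rad, q = (β − φ) mod 2π = 4.248137 rad → L = 4.78·(4.194021 + 2.266900 + 4.248137) = 4.78·10.709057 = 51.189294 m
RSR: p² = 2 + d² − 2cos(α−β) + 2d(sin β − sin α) = 1.593358; p = √p² = 1.262283; φ = atan2(cos α − cos β, d − sin α + sin β) = -2.971569 rad; t = (α − φ) mod 2π = 5.155093 rad, q = (φ − β) mod 2π = 5.252305 rad → L = 4.78·(5.155093 + 1.262283 + 5.252305) = 4.78·11.669681 = 55.781076 m
LSR: p² = d² − 2 + 2cos(α−β) + 2d(sin α + sin β) = -2.969020 < 0 → infeasible
RSL: p² = d² − 2 + 2cos(α−β) − 2d(sin α + sin β) = -2.737543 < 0 → infeasible
RLR: c = (6 − d² + 2cos(α−β) + 2d(sin α − sin β))/8 = 0.800830; p = 2π − arccos c = 5.641069 rad; φ = atan2(cos α − cos β, d − sin α + sin β) = -2.971569 rad; t = (α − φ + p/2) mod 2π = 1.692442 rad, q = (α − β − t + p) mod 2π = 1.789655 rad → L = 4.78·(1.692442 + 5.641069 + 1.789655) = 4.78·9.123166 = 43.608735 m
LRL: c = (6 − d² + 2cos(α−β) − 2d(sin α − sin β))/8 = 0.357646; p = 2π − arccos c = 5.078135 rad; φ = atan2(cos β − cos α, d + sin α − sin β) = 0.094359 rad; t = (φ − α + p/2) mod 2π = 0.449903 rad, q = (β − α − t + p) mod 2π = 0.504019 rad → L = 4.78·(0.449903 + 5.078135 + 0.504019) = 4.78·6.032056 = 28.833228 m
Shortest: LRL with L = 28.833228 m ≈ 28.8332 m
Convert LRL to answer units (arcs ×180/π): t = 0.449903·180/π = 25.7775°, p = 5.078135·180/π = 290.9557°, q = 0.504019·180/π = 28.8782°, L = 28.8332 m.

LRL: t = 25.7775°, p = 290.9557°, q = 28.8782°, L = 28.8332 m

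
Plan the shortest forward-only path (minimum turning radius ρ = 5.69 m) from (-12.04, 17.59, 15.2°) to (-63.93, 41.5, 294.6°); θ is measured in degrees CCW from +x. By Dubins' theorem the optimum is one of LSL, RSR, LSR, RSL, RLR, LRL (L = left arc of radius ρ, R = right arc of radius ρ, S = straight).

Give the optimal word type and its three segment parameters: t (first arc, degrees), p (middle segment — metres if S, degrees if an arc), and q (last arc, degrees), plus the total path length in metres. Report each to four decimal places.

Let ψ = atan2(Δy, Δx) = atan2(23.91, -51.89) = 155.2606° be the start→goal bearing.
Normalize: d = |goal − start| / ρ = 57.133705/5.69 = 10.041073, α = (θ_start − ψ) mod 360° = 219.9394° = 3.838667 rad, β = (θ_goal − ψ) mod 360° = 139.3394° = 2.431932 rad.
Common terms: sin α = -0.641977, cos α = -0.766724, sin β = 0.651577, cos β = -0.758583, cos(α−β) = 0.163326, d² = 100.823144. Work in radians in the unit-radius frame; every candidate has L = ρ·(t + p + q).
LSL: p² = 2 + d² − 2cos(α−β) + 2d(sin α − sin β) = 76.519154; p = √p² = 8.747523; φ = atan2(cos β − cos α, d + sin α − sin β) = 0.000931 rad; t = (φ − α) mod 2π = 2.445449 rad, q = (β − φ) mod 2π = 2.431001 rad → L = 5.69·(2.445449 + 8.747523 + 2.431001) = 5.69·13.623973 = 77.520404 m
RSR: p² = 2 + d² − 2cos(α−β) + 2d(sin β − sin α) = 128.473831; p = √p² = 11.334630; φ = atan2(cos α − cos β, d − sin α + sin β) = -0.000718 rad; t = (α − φ) mod 2π = 3.839385 rad, q = (φ − β) mod 2π = 3.850535 rad → L = 5.69·(3.839385 + 11.334630 + 3.850535) = 5.69·19.024550 = 108.249692 m
LSR: p² = d² − 2 + 2cos(α−β) + 2d(sin α + sin β) = 99.342572; p = √p² = 9.967074; φ = atan2(−cos α − cos β, d + sin α + sin β) − atan2(−2, p) = 0.348643 rad; t = (φ − α) mod 2π = 2.793161 rad, q = (φ − β) mod 2π = 4.199897 rad → L = 5.69·(2.793161 + 9.967074 + 4.199897) = 5.69·16.960133 = 96.503154 m
RSL: p² = d² − 2 + 2cos(α−β) − 2d(sin α + sin β) = 98.957020; p = √p² = 9.947714; φ = atan2(cos α + cos β, d − sin α − sin β) − atan2(2, p) = -0.349302 rad; t = (α − φ) mod 2π = 4.187969 rad, q = (β − φ) mod 2π = 2.781234 rad → L = 5.69·(4.187969 + 9.947714 + 2.781234) = 5.69·16.916918 = 96.257262 m
RLR: c = (6 − d² + 2cos(α−β) + 2d(sin α − sin β))/8 = -15.059229, |c| > 1 → infeasible
LRL: c = (6 − d² + 2cos(α−β) − 2d(sin α − sin β))/8 = -8.564894, |c| > 1 → infeasible
Shortest: LSL with L = 77.520404 m ≈ 77.5204 m
Convert LSL to answer units (arcs ×180/π): t = 2.445449·180/π = 140.1139°, p = ρ·p = 5.69·8.747523 = 49.7734 m, q = 2.431001·180/π = 139.2861°, L = 77.5204 m.

LSL: t = 140.1139°, p = 49.7734 m, q = 139.2861°, L = 77.5204 m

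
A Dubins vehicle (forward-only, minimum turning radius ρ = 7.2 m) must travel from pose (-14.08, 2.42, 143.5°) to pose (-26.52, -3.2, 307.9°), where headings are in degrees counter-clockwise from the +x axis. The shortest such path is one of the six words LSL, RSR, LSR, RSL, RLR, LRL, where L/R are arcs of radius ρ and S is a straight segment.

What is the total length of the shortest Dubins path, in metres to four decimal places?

Let ψ = atan2(Δy, Δx) = atan2(-5.62, -12.44) = -155.6880° be the start→goal bearing.
Normalize: d = |goal − start| / ρ = 13.650568/7.2 = 1.895912, α = (θ_start − ψ) mod 360° = 299.1880° = 5.221817 rad, β = (θ_goal − ψ) mod 360° = 103.5880° = 1.807952 rad.
Common terms: sin α = -0.873024, cos α = 0.487678, sin β = 0.972010, cos β = -0.234939, cos(α−β) = -0.963163, d² = 3.594483. Work in radians in the unit-radius frame; every candidate has L = ρ·(t + p + q).
LSL: p² = 2 + d² − 2cos(α−β) + 2d(sin α − sin β) = 0.524764; p = √p² = 0.724406; φ = atan2(cos β − cos α, d + sin α − sin β) = -1.500504 rad; t = (φ − α) mod 2π = 5.844050 rad, q = (β − φ) mod 2π = 3.308456 rad → L = 7.2·(5.844050 + 0.724406 + 3.308456) = 7.2·9.876912 = 71.113769 m
RSR: p² = 2 + d² − 2cos(α−β) + 2d(sin β − sin α) = 14.516853; p = √p² = 3.810099; φ = atan2(cos α − cos β, d − sin α + sin β) = 0.190814 rad; t = (α − φ) mod 2π = 5.031002 rad, q = (φ − β) mod 2π = 4.666047 rad → L = 7.2·(5.031002 + 3.810099 + 4.666047) = 7.2·13.507148 = 97.251466 m
LSR: p² = d² − 2 + 2cos(α−β) + 2d(sin α + sin β) = 0.043496; p = √p² = 0.208557; φ = atan2(−cos α − cos β, d + sin α + sin β) − atan2(−2, p) = 1.340872 rad; t = (φ − α) mod 2π = 2.402241 rad, q = (φ − β) mod 2π = 5.816105 rad → L = 7.2·(2.402241 + 0.208557 + 5.816105) = 7.2·8.426904 = 60.673706 m
RSL: p² = d² − 2 + 2cos(α−β) − 2d(sin α + sin β) = -0.707180 < 0 → infeasible
RLR: c = (6 − d² + 2cos(α−β) + 2d(sin α − sin β))/8 = -0.814607; p = 2π − arccos c = 3.760338 rad; φ = atan2(cos α − cos β, d − sin α + sin β) = 0.190814 rad; t = (α − φ + p/2) mod 2π = 0.627986 rad, q = (α − β − t + p) mod 2π = 0.263031 rad → L = 7.2·(0.627986 + 3.760338 + 0.263031) = 7.2·4.651356 = 33.489760 m
LRL: c = (6 − d² + 2cos(α−β) − 2d(sin α − sin β))/8 = 0.934405; p = 2π − arccos c = 5.918973 rad; φ = atan2(cos β − cos α, d + sin α − sin β) = -1.500504 rad; t = (φ − α + p/2) mod 2π = 2.520351 rad, q = (β − α − t + p) mod 2π = 6.267943 rad → L = 7.2·(2.520351 + 5.918973 + 6.267943) = 7.2·14.707267 = 105.892320 m
Shortest: RLR with L = 33.489760 m ≈ 33.4898 m

33.4898 m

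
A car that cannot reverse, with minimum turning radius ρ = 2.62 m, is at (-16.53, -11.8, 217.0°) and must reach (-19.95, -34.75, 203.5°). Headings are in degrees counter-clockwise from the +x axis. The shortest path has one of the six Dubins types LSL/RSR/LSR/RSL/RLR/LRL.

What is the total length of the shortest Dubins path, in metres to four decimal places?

23.9367 m

Let ψ = atan2(Δy, Δx) = atan2(-22.95, -3.42) = -98.4758° be the start→goal bearing.
Normalize: d = |goal − start| / ρ = 23.203424/2.62 = 8.856269, α = (θ_start − ψ) mod 360° = 315.4758° = 5.506092 rad, β = (θ_goal − ψ) mod 360° = 301.9758° = 5.270472 rad.
Common terms: sin α = -0.701210, cos α = 0.712955, sin β = -0.848272, cos β = 0.529561, cos(α−β) = 0.972370, d² = 78.433497. Work in radians in the unit-radius frame; every candidate has L = ρ·(t + p + q).
LSL: p² = 2 + d² − 2cos(α−β) + 2d(sin α − sin β) = 81.093589; p = √p² = 9.005198; φ = atan2(cos β − cos α, d + sin α − sin β) = -0.020367 rad; t = (φ − α) mod 2π = 0.756727 rad, q = (β − φ) mod 2π = 5.290839 rad → L = 2.62·(0.756727 + 9.005198 + 5.290839) = 2.62·15.052764 = 39.438241 m
RSR: p² = 2 + d² − 2cos(α−β) + 2d(sin β − sin α) = 75.883926; p = √p² = 8.711138; φ = atan2(cos α − cos β, d − sin α + sin β) = 0.021054 rad; t = (α − φ) mod 2π = 5.485038 rad, q = (φ − β) mod 2π = 1.033767 rad → L = 2.62·(5.485038 + 8.711138 + 1.033767) = 2.62·15.229943 = 39.902450 m
LSR: p² = d² − 2 + 2cos(α−β) + 2d(sin α + sin β) = 50.932982; p = √p² = 7.136735; φ = atan2(−cos α − cos β, d + sin α + sin β) − atan2(−2, p) = 0.104793 rad; t = (φ − α) mod 2π = 0.881887 rad, q = (φ − β) mod 2π = 1.117506 rad → L = 2.62·(0.881887 + 7.136735 + 1.117506) = 2.62·9.136127 = 23.936654 m
RSL: p² = d² − 2 + 2cos(α−β) − 2d(sin α + sin β) = 105.823493; p = √p² = 10.287055; φ = atan2(cos α + cos β, d − sin α − sin β) − atan2(2, p) = -0.073180 rad; t = (α − φ) mod 2π = 5.579271 rad, q = (β − φ) mod 2π = 5.343652 rad → L = 2.62·(5.579271 + 10.287055 + 5.343652) = 2.62·21.209978 = 55.570142 m
RLR: c = (6 − d² + 2cos(α−β) + 2d(sin α − sin β))/8 = -8.485491, |c| > 1 → infeasible
LRL: c = (6 − d² + 2cos(α−β) − 2d(sin α − sin β))/8 = -9.136699, |c| > 1 → infeasible
Shortest: LSR with L = 23.936654 m ≈ 23.9367 m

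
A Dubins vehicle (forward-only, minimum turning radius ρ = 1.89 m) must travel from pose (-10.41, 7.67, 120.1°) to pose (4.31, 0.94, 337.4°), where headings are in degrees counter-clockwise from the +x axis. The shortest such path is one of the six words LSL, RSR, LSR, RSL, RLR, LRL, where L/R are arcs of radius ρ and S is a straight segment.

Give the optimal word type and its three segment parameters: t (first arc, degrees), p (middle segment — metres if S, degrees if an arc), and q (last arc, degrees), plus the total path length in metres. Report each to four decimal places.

Let ψ = atan2(Δy, Δx) = atan2(-6.73, 14.72) = -24.5699° be the start→goal bearing.
Normalize: d = |goal − start| / ρ = 16.185527/1.89 = 8.563771, α = (θ_start − ψ) mod 360° = 144.6699° = 2.524967 rad, β = (θ_goal − ψ) mod 360° = 1.9699° = 0.034382 rad.
Common terms: sin α = 0.578286, cos α = -0.815834, sin β = 0.034375, cos β = 0.999409, cos(α−β) = -0.795473, d² = 73.338176. Work in radians in the unit-radius frame; every candidate has L = ρ·(t + p + q).
LSL: p² = 2 + d² − 2cos(α−β) + 2d(sin α − sin β) = 86.244980; p = √p² = 9.286818; φ = atan2(cos β − cos α, d + sin α − sin β) = 0.196731 rad; t = (φ − α) mod 2π = 3.954950 rad, q = (β − φ) mod 2π = 6.120836 rad → L = 1.89·(3.954950 + 9.286818 + 6.120836) = 1.89·19.362603 = 36.595320 m
RSR: p² = 2 + d² − 2cos(α−β) + 2d(sin β − sin α) = 67.613267; p = √p² = 8.222729; φ = atan2(cos α − cos β, d − sin α + sin β) = -0.222593 rad; t = (α − φ) mod 2π = 2.747559 rad, q = (φ − β) mod 2π = 6.026211 rad → L = 1.89·(2.747559 + 8.222729 + 6.026211) = 1.89·16.996499 = 32.123383 m
LSR: p² = d² − 2 + 2cos(α−β) + 2d(sin α + sin β) = 80.240604; p = √p² = 8.957712; φ = atan2(−cos α − cos β, d + sin α + sin β) − atan2(−2, p) = 0.199666 rad; t = (φ − α) mod 2π = 3.957885 rad, q = (φ − β) mod 2π = 0.165284 rad → L = 1.89·(3.957885 + 8.957712 + 0.165284) = 1.89·13.080881 = 24.722865 m
RSL: p² = d² − 2 + 2cos(α−β) − 2d(sin α + sin β) = 59.253855; p = √p² = 7.697653; φ = atan2(cos α + cos β, d − sin α − sin β) − atan2(2, p) = -0.231115 rad; t = (α − φ) mod 2π = 2.756082 rad, q = (β − φ) mod 2π = 0.265497 rad → L = 1.89·(2.756082 + 7.697653 + 0.265497) = 1.89·10.719231 = 20.259347 m
RLR: c = (6 − d² + 2cos(α−β) + 2d(sin α − sin β))/8 = -7.451658, |c| > 1 → infeasible
LRL: c = (6 − d² + 2cos(α−β) − 2d(sin α − sin β))/8 = -9.780622, |c| > 1 → infeasible
Shortest: RSL with L = 20.259347 m ≈ 20.2593 m
Convert RSL to answer units (arcs ×180/π): t = 2.756082·180/π = 157.9119°, p = ρ·p = 1.89·7.697653 = 14.5486 m, q = 0.265497·180/π = 15.2119°, L = 20.2593 m.

RSL: t = 157.9119°, p = 14.5486 m, q = 15.2119°, L = 20.2593 m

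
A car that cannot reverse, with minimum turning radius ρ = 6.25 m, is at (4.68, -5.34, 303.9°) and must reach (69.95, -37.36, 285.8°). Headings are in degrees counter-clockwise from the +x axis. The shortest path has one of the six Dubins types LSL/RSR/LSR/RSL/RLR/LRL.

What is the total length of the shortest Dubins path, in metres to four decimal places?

Let ψ = atan2(Δy, Δx) = atan2(-32.02, 65.27) = -26.1315° be the start→goal bearing.
Normalize: d = |goal − start| / ρ = 72.701123/6.25 = 11.632180, α = (θ_start − ψ) mod 360° = 330.0315° = 5.760137 rad, β = (θ_goal − ψ) mod 360° = 311.9315° = 5.444232 rad.
Common terms: sin α = -0.499523, cos α = 0.866300, sin β = -0.743944, cos β = 0.668242, cos(α−β) = 0.950516, d² = 135.307604. Work in radians in the unit-radius frame; every candidate has L = ρ·(t + p + q).
LSL: p² = 2 + d² − 2cos(α−β) + 2d(sin α − sin β) = 141.092861; p = √p² = 11.878252; φ = atan2(cos β − cos α, d + sin α − sin β) = -0.016675 rad; t = (φ − α) mod 2π = 0.506374 rad, q = (β − φ) mod 2π = 5.460907 rad → L = 6.25·(0.506374 + 11.878252 + 5.460907) = 6.25·17.845532 = 111.534577 m
RSR: p² = 2 + d² − 2cos(α−β) + 2d(sin β − sin α) = 129.720285; p = √p² = 11.389481; φ = atan2(cos α − cos β, d − sin α + sin β) = 0.017390 rad; t = (α − φ) mod 2π = 5.742746 rad, q = (φ − β) mod 2π = 0.856343 rad → L = 6.25·(5.742746 + 11.389481 + 0.856343) = 6.25·17.988571 = 112.428570 m
LSR: p² = d² − 2 + 2cos(α−β) + 2d(sin α + sin β) = 106.280169; p = √p² = 10.309227; φ = atan2(−cos α − cos β, d + sin α + sin β) − atan2(−2, p) = 0.044969 rad; t = (φ − α) mod 2π = 0.568017 rad, q = (φ − β) mod 2π = 0.883922 rad → L = 6.25·(0.568017 + 10.309227 + 0.883922) = 6.25·11.761166 = 73.507288 m
RSL: p² = d² − 2 + 2cos(α−β) − 2d(sin α + sin β) = 164.137103; p = √p² = 12.811600; φ = atan2(cos α + cos β, d − sin α − sin β) − atan2(2, p) = -0.036236 rad; t = (α − φ) mod 2π = 5.796373 rad, q = (β − φ) mod 2π = 5.480469 rad → L = 6.25·(5.796373 + 12.811600 + 5.480469) = 6.25·24.088442 = 150.552764 m
RLR: c = (6 − d² + 2cos(α−β) + 2d(sin α − sin β))/8 = -15.215036, |c| > 1 → infeasible
LRL: c = (6 − d² + 2cos(α−β) − 2d(sin α − sin β))/8 = -16.636608, |c| > 1 → infeasible
Shortest: LSR with L = 73.507288 m ≈ 73.5073 m

73.5073 m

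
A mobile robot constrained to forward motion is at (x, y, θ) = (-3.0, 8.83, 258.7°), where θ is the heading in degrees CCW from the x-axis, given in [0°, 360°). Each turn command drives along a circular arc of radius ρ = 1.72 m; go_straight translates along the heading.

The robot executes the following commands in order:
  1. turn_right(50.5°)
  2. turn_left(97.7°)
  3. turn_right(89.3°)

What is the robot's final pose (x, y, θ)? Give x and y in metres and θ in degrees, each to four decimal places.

(-4.8221, 2.7374, 216.6000°)

set_pose: (x, y, θ) = (-3.0000, 8.8300, 258.7000°), ρ = 1.72
turn_right(50.5°): centre at ρ to the right, rotate −50.5° → (-3.8739, 7.6512, 208.2000°)
turn_left(97.7°): centre at ρ to the left, rotate +97.7° → (-4.4544, 5.1268, 305.9000°)
turn_right(89.3°): centre at ρ to the right, rotate −89.3° → (-4.8221, 2.7374, 216.6000°)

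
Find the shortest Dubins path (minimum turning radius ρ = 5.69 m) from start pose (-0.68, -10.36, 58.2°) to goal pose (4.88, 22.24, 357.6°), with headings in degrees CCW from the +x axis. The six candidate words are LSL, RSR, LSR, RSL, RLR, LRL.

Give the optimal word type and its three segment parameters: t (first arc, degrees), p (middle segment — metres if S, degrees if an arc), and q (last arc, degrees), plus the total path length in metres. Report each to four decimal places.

Let ψ = atan2(Δy, Δx) = atan2(32.60, 5.56) = 80.3212° be the start→goal bearing.
Normalize: d = |goal − start| / ρ = 33.070736/5.69 = 5.812080, α = (θ_start − ψ) mod 360° = 337.8788° = 5.897097 rad, β = (θ_goal − ψ) mod 360° = 277.2788° = 4.839428 rad.
Common terms: sin α = -0.376567, cos α = 0.926389, sin β = -0.991941, cos β = 0.126697, cos(α−β) = 0.490904, d² = 33.780276. Work in radians in the unit-radius frame; every candidate has L = ρ·(t + p + q).
LSL: p² = 2 + d² − 2cos(α−β) + 2d(sin α − sin β) = 41.951677; p = √p² = 6.477011; φ = atan2(cos β − cos α, d + sin α − sin β) = -0.123782 rad; t = (φ − α) mod 2π = 0.262306 rad, q = (β − φ) mod 2π = 4.963210 rad → L = 5.69·(0.262306 + 6.477011 + 4.963210) = 5.69·11.702527 = 66.587380 m
RSR: p² = 2 + d² − 2cos(α−β) + 2d(sin β − sin α) = 27.645260; p = √p² = 5.257876; φ = atan2(cos α − cos β, d − sin α + sin β) = 0.152687 rad; t = (α − φ) mod 2π = 5.744411 rad, q = (φ − β) mod 2π = 1.596444 rad → L = 5.69·(5.744411 + 5.257876 + 1.596444) = 5.69·12.598731 = 71.686779 m
LSR: p² = d² − 2 + 2cos(α−β) + 2d(sin α + sin β) = 16.854320; p = √p² = 4.105401; φ = atan2(−cos α − cos β, d + sin α + sin β) − atan2(−2, p) = 0.220627 rad; t = (φ − α) mod 2π = 0.606715 rad, q = (φ − β) mod 2π = 1.664385 rad → L = 5.69·(0.606715 + 4.105401 + 1.664385) = 5.69·6.376502 = 36.282295 m
RSL: p² = d² − 2 + 2cos(α−β) − 2d(sin α + sin β) = 48.669848; p = √p² = 6.976378; φ = atan2(cos α + cos β, d − sin α − sin β) − atan2(2, p) = -0.133575 rad; t = (α − φ) mod 2π = 6.030672 rad, q = (β − φ) mod 2π = 4.973002 rad → L = 5.69·(6.030672 + 6.976378 + 4.973002) = 5.69·17.980052 = 102.306496 m
RLR: c = (6 − d² + 2cos(α−β) + 2d(sin α − sin β))/8 = -2.455658, |c| > 1 → infeasible
LRL: c = (6 − d² + 2cos(α−β) − 2d(sin α − sin β))/8 = -4.243960, |c| > 1 → infeasible
Shortest: LSR with L = 36.282295 m ≈ 36.2823 m
Convert LSR to answer units (arcs ×180/π): t = 0.606715·180/π = 34.7622°, p = ρ·p = 5.69·4.105401 = 23.3597 m, q = 1.664385·180/π = 95.3622°, L = 36.2823 m.

LSR: t = 34.7622°, p = 23.3597 m, q = 95.3622°, L = 36.2823 m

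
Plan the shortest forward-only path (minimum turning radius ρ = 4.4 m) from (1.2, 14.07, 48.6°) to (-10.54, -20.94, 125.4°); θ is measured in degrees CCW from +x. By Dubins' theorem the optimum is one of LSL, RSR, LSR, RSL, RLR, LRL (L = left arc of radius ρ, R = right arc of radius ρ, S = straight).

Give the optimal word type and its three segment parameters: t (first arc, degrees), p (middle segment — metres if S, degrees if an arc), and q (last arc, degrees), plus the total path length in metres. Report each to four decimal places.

Let ψ = atan2(Δy, Δx) = atan2(-35.01, -11.74) = -108.5380° be the start→goal bearing.
Normalize: d = |goal − start| / ρ = 36.925976/4.4 = 8.392267, α = (θ_start − ψ) mod 360° = 157.1380° = 2.742575 rad, β = (θ_goal − ψ) mod 360° = 233.9380° = 4.082988 rad.
Common terms: sin α = 0.388513, cos α = -0.921443, sin β = -0.808380, cos β = -0.588660, cos(α−β) = 0.228351, d² = 70.430150. Work in radians in the unit-radius frame; every candidate has L = ρ·(t + p + q).
LSL: p² = 2 + d² − 2cos(α−β) + 2d(sin α − sin β) = 92.062747; p = √p² = 9.594933; φ = atan2(cos β − cos α, d + sin α − sin β) = 0.034690 rad; t = (φ − α) mod 2π = 3.575300 rad, q = (β − φ) mod 2π = 4.048298 rad → L = 4.4·(3.575300 + 9.594933 + 4.048298) = 4.4·17.218532 = 75.761539 m
RSR: p² = 2 + d² − 2cos(α−β) + 2d(sin β − sin α) = 51.884149; p = √p² = 7.203065; φ = atan2(cos α − cos β, d − sin α + sin β) = -0.046217 rad; t = (α − φ) mod 2π = 2.788792 rad, q = (φ − β) mod 2π = 2.153981 rad → L = 4.4·(2.788792 + 7.203065 + 2.153981) = 4.4·12.145838 = 53.441686 m
LSR: p² = d² − 2 + 2cos(α−β) + 2d(sin α + sin β) = 61.839574; p = √p² = 7.863814; φ = atan2(−cos α − cos β, d + sin α + sin β) − atan2(−2, p) = 0.436248 rad; t = (φ − α) mod 2π = 3.976858 rad, q = (φ − β) mod 2π = 2.636445 rad → L = 4.4·(3.976858 + 7.863814 + 2.636445) = 4.4·14.477117 = 63.699316 m
RSL: p² = d² − 2 + 2cos(α−β) − 2d(sin α + sin β) = 75.934129; p = √p² = 8.714019; φ = atan2(cos α + cos β, d − sin α − sin β) − atan2(2, p) = -0.395326 rad; t = (α − φ) mod 2π = 3.137901 rad, q = (β − φ) mod 2π = 4.478314 rad → L = 4.4·(3.137901 + 8.714019 + 4.478314) = 4.4·16.330234 = 71.853030 m
RLR: c = (6 − d² + 2cos(α−β) + 2d(sin α − sin β))/8 = -5.485519, |c| > 1 → infeasible
LRL: c = (6 − d² + 2cos(α−β) − 2d(sin α − sin β))/8 = -10.507843, |c| > 1 → infeasible
Shortest: RSR with L = 53.441686 m ≈ 53.4417 m
Convert RSR to answer units (arcs ×180/π): t = 2.788792·180/π = 159.7860°, p = ρ·p = 4.4·7.203065 = 31.6935 m, q = 2.153981·180/π = 123.4140°, L = 53.4417 m.

RSR: t = 159.7860°, p = 31.6935 m, q = 123.4140°, L = 53.4417 m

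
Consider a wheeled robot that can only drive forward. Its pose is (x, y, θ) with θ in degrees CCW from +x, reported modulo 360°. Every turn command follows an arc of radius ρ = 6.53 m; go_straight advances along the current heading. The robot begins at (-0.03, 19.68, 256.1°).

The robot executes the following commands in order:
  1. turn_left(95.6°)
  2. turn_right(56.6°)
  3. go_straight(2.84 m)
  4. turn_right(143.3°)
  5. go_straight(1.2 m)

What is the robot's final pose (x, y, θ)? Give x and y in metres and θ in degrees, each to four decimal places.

set_pose: (x, y, θ) = (-0.0300, 19.6800, 256.1000°), ρ = 6.53
turn_left(95.6°): centre at ρ to the left, rotate +95.6° → (5.3661, 11.6497, 351.7000°)
turn_right(56.6°): centre at ρ to the right, rotate −56.6° → (10.3369, 7.9581, 295.1000°)
go_straight(2.84): x += 2.84·cos θ, y += 2.84·sin θ → (11.5416, 5.3863, 295.1000°)
turn_right(143.3°): centre at ρ to the right, rotate −143.3° → (2.5425, -3.1386, 151.8000°)
go_straight(1.2): x += 1.2·cos θ, y += 1.2·sin θ → (1.4849, -2.5716, 151.8000°)

(1.4849, -2.5716, 151.8000°)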